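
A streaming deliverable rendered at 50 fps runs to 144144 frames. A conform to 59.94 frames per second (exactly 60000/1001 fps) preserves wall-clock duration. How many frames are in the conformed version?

Target frames = source frames × (target rate / source rate) = 144144 × (60000/1001)/(50) = 144144 × 1200/1001 = 172800.

172800 frames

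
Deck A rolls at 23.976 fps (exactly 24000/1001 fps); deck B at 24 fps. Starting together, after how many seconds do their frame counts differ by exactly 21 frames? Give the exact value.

875.875 seconds

The gap grows by |24 − 24000/1001| = 24/1001 frames per second.
Time for a 21-frame gap: 21 ÷ (24/1001) = 875.875 s.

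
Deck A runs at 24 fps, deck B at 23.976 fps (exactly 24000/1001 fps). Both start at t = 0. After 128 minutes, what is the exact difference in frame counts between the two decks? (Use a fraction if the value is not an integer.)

128 min = 7680 s.
A emits 24 × 7680 = 184320 frames; B emits 24000/1001 × 7680 = 184320000/1001.
Difference = 184320/1001 frames (≈ 184.1359); B is behind A.

184320/1001 frames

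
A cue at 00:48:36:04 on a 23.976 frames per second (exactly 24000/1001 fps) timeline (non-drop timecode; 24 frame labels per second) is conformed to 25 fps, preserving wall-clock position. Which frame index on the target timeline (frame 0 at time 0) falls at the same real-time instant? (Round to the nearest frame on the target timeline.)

Source frame index: (0×3600 + 48×60 + 36) × 24 + 4 = 69988.
Real time: 69988 / (24000/1001) = 17514497/6000 s.
Target frame: (17514497/6000) × (25) = 17514497/240 ≈ 72977.071 → 72977.

frame 72977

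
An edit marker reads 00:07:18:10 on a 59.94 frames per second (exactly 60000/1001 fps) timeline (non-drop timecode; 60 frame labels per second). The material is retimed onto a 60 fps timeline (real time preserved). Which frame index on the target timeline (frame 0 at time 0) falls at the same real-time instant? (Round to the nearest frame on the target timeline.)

Source frame index: (0×3600 + 7×60 + 18) × 60 + 10 = 26290.
Real time: 26290 / (60000/1001) = 2631629/6000 s.
Target frame: (2631629/6000) × (60) = 2631629/100 ≈ 26316.290 → 26316.

frame 26316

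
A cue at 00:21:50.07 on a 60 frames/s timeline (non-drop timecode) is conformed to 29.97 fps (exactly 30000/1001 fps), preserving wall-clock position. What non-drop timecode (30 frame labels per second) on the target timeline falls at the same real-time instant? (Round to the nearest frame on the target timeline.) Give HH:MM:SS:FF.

00:21:48:24

Source frame index: (0×3600 + 21×60 + 50) × 60 + 7 = 78607.
Real time: 78607 / (60) = 78607/60 s.
Target frame: (78607/60) × (30000/1001) = 39303500/1001 ≈ 39264.236 → 39264.
At 30 labels/s: frame 39264 → 00:21:48:24.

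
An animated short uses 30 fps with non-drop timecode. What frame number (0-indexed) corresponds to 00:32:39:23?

58793

Total seconds to the label: (0 × 3600 + 32 × 60 + 39) = 1959.
Frame index = 1959 × 30 + 23 = 58793.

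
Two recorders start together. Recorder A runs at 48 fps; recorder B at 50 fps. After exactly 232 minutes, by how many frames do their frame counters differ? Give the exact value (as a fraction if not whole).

232 min = 13920 s.
A emits 48 × 13920 = 668160 frames; B emits 50 × 13920 = 696000.
Difference = 27840 frames; B is ahead of A.

27840 frames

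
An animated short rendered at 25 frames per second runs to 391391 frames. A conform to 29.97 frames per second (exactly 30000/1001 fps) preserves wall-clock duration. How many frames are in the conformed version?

Target frames = source frames × (target rate / source rate) = 391391 × (30000/1001)/(25) = 391391 × 1200/1001 = 469200.

469200 frames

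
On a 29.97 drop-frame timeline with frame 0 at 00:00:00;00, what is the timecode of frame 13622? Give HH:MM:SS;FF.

Ten DF minutes hold 17982 frames, so frame 13622 lies in block 0 (frames 0–17981) with 13622 frames into that block.
The block's first minute is 1800 frames and the rest 1798 each; 13622 frames reaches minute 7, so 0 × 18 + 7 × 2 = 14 labels have been skipped so far.
Adding those back, label number 13622 + 14 = 13636 at 30 labels/s is 454 s + 16 f = 0 h 7 min 34 s frame 16, i.e. 00:07:34;16.

00:07:34;16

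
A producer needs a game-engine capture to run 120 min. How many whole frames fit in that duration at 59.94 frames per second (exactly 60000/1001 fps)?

431568 frames

120 min = 7200 s.
Frames = 7200 × 60000/1001 = 432000000/1001 ≈ 431568.4316.
Complete frames: 431568.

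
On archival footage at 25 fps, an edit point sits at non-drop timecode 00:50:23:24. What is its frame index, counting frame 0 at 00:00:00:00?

Total seconds to the label: (0 × 3600 + 50 × 60 + 23) = 3023.
Frame index = 3023 × 25 + 24 = 75599.

frame 75599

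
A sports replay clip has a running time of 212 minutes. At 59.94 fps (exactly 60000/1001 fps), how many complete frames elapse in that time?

762437 frames

212 min = 12720 s.
Frames = 12720 × 60000/1001 = 763200000/1001 ≈ 762437.5624.
Complete frames: 762437.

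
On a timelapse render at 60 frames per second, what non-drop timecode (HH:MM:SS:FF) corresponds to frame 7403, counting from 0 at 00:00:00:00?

7403 ÷ 60 = 123 full seconds, remainder 23 frames.
123 s = 0 h 2 min 3 s.
Timecode: 00:02:03:23.

00:02:03:23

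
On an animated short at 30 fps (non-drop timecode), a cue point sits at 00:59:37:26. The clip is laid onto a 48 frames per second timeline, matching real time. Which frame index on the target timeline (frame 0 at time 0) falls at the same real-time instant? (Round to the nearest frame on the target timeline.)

Source frame index: (0×3600 + 59×60 + 37) × 30 + 26 = 107336.
Real time: 107336 / (30) = 53668/15 s.
Target frame: (53668/15) × (48) = 858688/5 ≈ 171737.600 → 171738.

frame 171738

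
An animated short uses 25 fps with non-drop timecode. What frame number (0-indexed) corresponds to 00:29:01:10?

43535

Total seconds to the label: (0 × 3600 + 29 × 60 + 1) = 1741.
Frame index = 1741 × 25 + 10 = 43535.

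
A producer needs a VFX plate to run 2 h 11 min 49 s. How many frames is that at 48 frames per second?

2 h 11 min 49 s = 7909 s.
Frames = 7909 × 48 = 379632.

379632 frames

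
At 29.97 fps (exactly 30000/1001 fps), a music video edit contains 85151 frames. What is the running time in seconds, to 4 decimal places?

2841.2050 seconds

Running time = 85151 × 1001/30000 = 85236151/30000 s ≈ 2841.2050 s.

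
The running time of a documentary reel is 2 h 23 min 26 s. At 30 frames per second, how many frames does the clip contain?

2 h 23 min 26 s = 8606 s.
Frames = 8606 × 30 = 258180.

258180 frames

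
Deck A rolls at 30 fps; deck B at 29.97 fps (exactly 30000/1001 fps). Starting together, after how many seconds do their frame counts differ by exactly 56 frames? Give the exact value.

The gap grows by |30000/1001 − 30| = 30/1001 frames per second.
Time for a 56-frame gap: 56 ÷ (30/1001) = 28028/15 s.

28028/15 seconds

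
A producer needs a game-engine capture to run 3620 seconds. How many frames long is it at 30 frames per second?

108600 frames

Frames = 3620 × 30 = 108600.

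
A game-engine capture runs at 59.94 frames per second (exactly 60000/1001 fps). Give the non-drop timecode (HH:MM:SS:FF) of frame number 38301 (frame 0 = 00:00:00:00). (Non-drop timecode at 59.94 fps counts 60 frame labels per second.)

38301 ÷ 60 = 638 full seconds, remainder 21 frames.
638 s = 0 h 10 min 38 s.
Timecode: 00:10:38:21.

00:10:38:21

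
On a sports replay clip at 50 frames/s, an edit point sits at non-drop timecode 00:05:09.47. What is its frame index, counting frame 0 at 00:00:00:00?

frame 15497

Total seconds to the label: (0 × 3600 + 5 × 60 + 9) = 309.
Frame index = 309 × 50 + 47 = 15497.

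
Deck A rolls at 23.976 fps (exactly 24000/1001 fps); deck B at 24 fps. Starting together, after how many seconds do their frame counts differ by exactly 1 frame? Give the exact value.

1001/24 seconds

The gap grows by |24 − 24000/1001| = 24/1001 frames per second.
Time for a 1-frame gap: 1 ÷ (24/1001) = 1001/24 s.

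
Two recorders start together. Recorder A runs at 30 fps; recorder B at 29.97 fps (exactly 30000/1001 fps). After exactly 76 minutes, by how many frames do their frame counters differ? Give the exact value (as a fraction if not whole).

136800/1001 frames

76 min = 4560 s.
A emits 30 × 4560 = 136800 frames; B emits 30000/1001 × 4560 = 136800000/1001.
Difference = 136800/1001 frames (≈ 136.6633); B is behind A.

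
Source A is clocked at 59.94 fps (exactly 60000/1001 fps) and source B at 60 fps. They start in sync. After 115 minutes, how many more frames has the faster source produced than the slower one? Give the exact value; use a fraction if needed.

115 min = 6900 s.
A emits 60000/1001 × 6900 = 414000000/1001 frames; B emits 60 × 6900 = 414000.
Difference = 414000/1001 frames (≈ 413.5864); B is ahead of A.

414000/1001 frames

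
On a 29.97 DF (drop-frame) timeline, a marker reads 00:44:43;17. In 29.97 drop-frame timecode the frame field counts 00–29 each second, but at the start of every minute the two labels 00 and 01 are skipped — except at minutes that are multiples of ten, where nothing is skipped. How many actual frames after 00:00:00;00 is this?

80427

Complete 10-minute blocks: 4, each 17982 frames → 71928.
Remaining 4 whole minutes in the current block: 1800 + 3 × 1798 = 7194 frames.
Within the current minute: 43 × 30 + 17 − 2 = 1305 (labels ;00/;01 skipped at this minute). Total = 71928 + 7194 + 1305 = 80427.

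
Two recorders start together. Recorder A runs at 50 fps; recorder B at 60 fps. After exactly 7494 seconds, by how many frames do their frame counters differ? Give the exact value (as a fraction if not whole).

74940 frames

A emits 50 × 7494 = 374700 frames; B emits 60 × 7494 = 449640.
Difference = 74940 frames; B is ahead of A.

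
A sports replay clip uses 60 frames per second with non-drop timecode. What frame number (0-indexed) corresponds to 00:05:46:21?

Total seconds to the label: (0 × 3600 + 5 × 60 + 46) = 346.
Frame index = 346 × 60 + 21 = 20781.

20781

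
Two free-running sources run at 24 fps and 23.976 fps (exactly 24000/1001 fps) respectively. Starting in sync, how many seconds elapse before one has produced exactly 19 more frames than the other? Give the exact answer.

The gap grows by |24000/1001 − 24| = 24/1001 frames per second.
Time for a 19-frame gap: 19 ÷ (24/1001) = 19019/24 s.

19019/24 seconds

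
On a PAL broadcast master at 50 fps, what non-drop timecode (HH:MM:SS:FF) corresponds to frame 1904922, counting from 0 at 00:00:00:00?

10:34:58:22

1904922 ÷ 50 = 38098 full seconds, remainder 22 frames.
38098 s = 10 h 34 min 58 s.
Timecode: 10:34:58:22.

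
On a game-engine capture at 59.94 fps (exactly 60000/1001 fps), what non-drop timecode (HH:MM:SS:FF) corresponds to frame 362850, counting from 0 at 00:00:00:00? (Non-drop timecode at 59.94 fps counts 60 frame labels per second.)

362850 ÷ 60 = 6047 full seconds, remainder 30 frames.
6047 s = 1 h 40 min 47 s.
Timecode: 01:40:47:30.

01:40:47:30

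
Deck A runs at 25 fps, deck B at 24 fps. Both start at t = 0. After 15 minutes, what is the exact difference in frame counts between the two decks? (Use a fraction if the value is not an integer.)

900 frames

15 min = 900 s.
A emits 25 × 900 = 22500 frames; B emits 24 × 900 = 21600.
Difference = 900 frames; B is behind A.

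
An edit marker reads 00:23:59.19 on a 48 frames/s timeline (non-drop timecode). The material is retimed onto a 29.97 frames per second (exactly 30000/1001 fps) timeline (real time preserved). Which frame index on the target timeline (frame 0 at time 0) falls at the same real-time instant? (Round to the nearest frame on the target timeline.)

frame 43139

Source frame index: (0×3600 + 23×60 + 59) × 48 + 19 = 69091.
Real time: 69091 / (48) = 69091/48 s.
Target frame: (69091/48) × (30000/1001) = 3925625/91 ≈ 43138.736 → 43139.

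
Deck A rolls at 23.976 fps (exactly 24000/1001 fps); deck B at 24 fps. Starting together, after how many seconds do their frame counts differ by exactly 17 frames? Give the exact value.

17017/24 seconds

The gap grows by |24 − 24000/1001| = 24/1001 frames per second.
Time for a 17-frame gap: 17 ÷ (24/1001) = 17017/24 s.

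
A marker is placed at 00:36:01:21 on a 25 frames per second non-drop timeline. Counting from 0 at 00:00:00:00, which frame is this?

54046

Total seconds to the label: (0 × 3600 + 36 × 60 + 1) = 2161.
Frame index = 2161 × 25 + 21 = 54046.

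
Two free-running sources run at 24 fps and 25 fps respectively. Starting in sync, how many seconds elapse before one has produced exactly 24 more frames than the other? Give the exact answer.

The gap grows by |25 − 24| = 1 frame per second.
Time for a 24-frame gap: 24 ÷ (1) = 24 s.

24 seconds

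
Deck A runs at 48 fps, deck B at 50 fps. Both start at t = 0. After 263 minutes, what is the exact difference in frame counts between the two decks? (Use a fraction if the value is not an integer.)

31560 frames

263 min = 15780 s.
A emits 48 × 15780 = 757440 frames; B emits 50 × 15780 = 789000.
Difference = 31560 frames; B is ahead of A.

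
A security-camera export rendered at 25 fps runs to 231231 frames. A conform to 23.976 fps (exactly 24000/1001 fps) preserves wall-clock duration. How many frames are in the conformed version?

Target frames = source frames × (target rate / source rate) = 231231 × (24000/1001)/(25) = 231231 × 960/1001 = 221760.

221760 frames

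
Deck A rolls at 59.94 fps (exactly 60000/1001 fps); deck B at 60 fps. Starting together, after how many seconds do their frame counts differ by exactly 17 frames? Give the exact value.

17017/60 seconds

The gap grows by |60 − 60000/1001| = 60/1001 frames per second.
Time for a 17-frame gap: 17 ÷ (60/1001) = 17017/60 s.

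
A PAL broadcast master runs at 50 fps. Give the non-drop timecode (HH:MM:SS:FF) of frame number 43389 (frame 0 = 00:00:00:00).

43389 ÷ 50 = 867 full seconds, remainder 39 frames.
867 s = 0 h 14 min 27 s.
Timecode: 00:14:27:39.

00:14:27:39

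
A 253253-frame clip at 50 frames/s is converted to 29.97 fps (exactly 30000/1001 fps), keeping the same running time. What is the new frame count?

Target frames = source frames × (target rate / source rate) = 253253 × (30000/1001)/(50) = 253253 × 600/1001 = 151800.

151800 frames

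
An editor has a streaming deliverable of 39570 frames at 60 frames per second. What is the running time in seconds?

Running time = 39570 / (60) = 659.5 s.

659.5 seconds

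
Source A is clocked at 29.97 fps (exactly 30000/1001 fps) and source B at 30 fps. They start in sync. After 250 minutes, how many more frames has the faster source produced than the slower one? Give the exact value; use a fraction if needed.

250 min = 15000 s.
A emits 30000/1001 × 15000 = 450000000/1001 frames; B emits 30 × 15000 = 450000.
Difference = 450000/1001 frames (≈ 449.5504); B is ahead of A.

450000/1001 frames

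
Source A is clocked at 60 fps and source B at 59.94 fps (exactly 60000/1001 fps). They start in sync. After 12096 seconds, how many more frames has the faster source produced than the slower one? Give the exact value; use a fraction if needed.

103680/143 frames

A emits 60 × 12096 = 725760 frames; B emits 60000/1001 × 12096 = 103680000/143.
Difference = 103680/143 frames (≈ 725.0350); B is behind A.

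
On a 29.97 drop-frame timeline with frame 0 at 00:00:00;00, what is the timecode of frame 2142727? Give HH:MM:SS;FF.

Ten DF minutes hold 17982 frames, so frame 2142727 lies in block 119 (frames 2139858–2157839) with 2869 frames into that block.
The block's first minute is 1800 frames and the rest 1798 each; 2869 frames reaches minute 1, so 119 × 18 + 1 × 2 = 2144 labels have been skipped so far.
Adding those back, label number 2142727 + 2144 = 2144871 at 30 labels/s is 71495 s + 21 f = 19 h 51 min 35 s frame 21, i.e. 19:51:35;21.

19:51:35;21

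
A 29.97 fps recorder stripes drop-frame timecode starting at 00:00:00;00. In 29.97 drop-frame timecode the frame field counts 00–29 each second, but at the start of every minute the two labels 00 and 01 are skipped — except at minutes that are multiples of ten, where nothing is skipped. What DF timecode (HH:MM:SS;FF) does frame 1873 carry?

00:01:02;15

Each 10-minute DF block holds 10 × 60 × 30 − 9 × 2 = 17982 frames. 1873 ÷ 17982 → 0 full blocks, remainder 1873.
Within the partial block the first minute is 1800 frames and each further minute 1798, so 1 further minute boundary passed. Total skipped labels = 18 × 0 + 2 × 1 = 2.
Non-drop label index = 1873 + 2 = 1875; at 30 labels/s that is 00:01:02:15, i.e. DF 00:01:02;15.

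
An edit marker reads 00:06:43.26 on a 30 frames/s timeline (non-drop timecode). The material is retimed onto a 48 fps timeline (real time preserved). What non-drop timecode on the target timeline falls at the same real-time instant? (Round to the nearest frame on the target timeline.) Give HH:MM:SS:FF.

Source frame index: (0×3600 + 6×60 + 43) × 30 + 26 = 12116.
Real time: 12116 / (30) = 6058/15 s.
Target frame: (6058/15) × (48) = 96928/5 ≈ 19385.600 → 19386.
At 48 labels/s: frame 19386 → 00:06:43:42.

00:06:43:42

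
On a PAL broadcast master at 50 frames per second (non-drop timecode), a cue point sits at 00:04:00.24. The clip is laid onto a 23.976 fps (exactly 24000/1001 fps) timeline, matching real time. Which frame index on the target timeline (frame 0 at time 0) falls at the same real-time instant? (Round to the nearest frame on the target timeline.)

Source frame index: (0×3600 + 4×60 + 0) × 50 + 24 = 12024.
Real time: 12024 / (50) = 6012/25 s.
Target frame: (6012/25) × (24000/1001) = 5771520/1001 ≈ 5765.754 → 5766.

frame 5766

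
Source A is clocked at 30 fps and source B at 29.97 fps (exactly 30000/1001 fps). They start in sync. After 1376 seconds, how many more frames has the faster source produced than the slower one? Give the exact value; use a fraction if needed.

41280/1001 frames

A emits 30 × 1376 = 41280 frames; B emits 30000/1001 × 1376 = 41280000/1001.
Difference = 41280/1001 frames (≈ 41.2388); B is behind A.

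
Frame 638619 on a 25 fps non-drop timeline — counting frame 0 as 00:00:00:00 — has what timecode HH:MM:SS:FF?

07:05:44:19

638619 ÷ 25 = 25544 full seconds, remainder 19 frames.
25544 s = 7 h 5 min 44 s.
Timecode: 07:05:44:19.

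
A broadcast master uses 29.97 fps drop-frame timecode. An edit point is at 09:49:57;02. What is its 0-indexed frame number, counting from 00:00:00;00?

1060850

As if non-drop at 30 labels/s: (9 × 3600 + 49 × 60 + 57) × 30 + 2 = 1061912.
Minute boundaries passed: 589; those not divisible by 10: 589 − 58 = 531; dropped labels = 2 × 531 = 1062.
Actual frame index = 1061912 − 1062 = 1060850.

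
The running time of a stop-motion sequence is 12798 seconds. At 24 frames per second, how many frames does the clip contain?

307152 frames

Frames = 12798 × 24 = 307152.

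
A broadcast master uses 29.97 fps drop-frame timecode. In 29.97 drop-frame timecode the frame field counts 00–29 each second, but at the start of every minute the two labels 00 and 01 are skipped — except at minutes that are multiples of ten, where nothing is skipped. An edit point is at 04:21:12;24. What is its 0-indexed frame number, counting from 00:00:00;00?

Complete 10-minute blocks: 26, each 17982 frames → 467532.
Remaining 1 whole minute in the current block: 1800 + 0 × 1798 = 1800 frames.
Within the current minute: 12 × 30 + 24 − 2 = 382 (labels ;00/;01 skipped at this minute). Total = 467532 + 1800 + 382 = 469714.

469714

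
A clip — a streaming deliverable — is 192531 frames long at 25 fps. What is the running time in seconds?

Running time = 192531 / (25) = 7701.24 s.

7701.24 seconds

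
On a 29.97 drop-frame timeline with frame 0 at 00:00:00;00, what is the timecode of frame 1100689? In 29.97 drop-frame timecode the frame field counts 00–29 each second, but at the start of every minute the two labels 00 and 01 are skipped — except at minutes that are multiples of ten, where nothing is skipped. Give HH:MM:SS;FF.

10:12:06;11

Ten DF minutes hold 17982 frames, so frame 1100689 lies in block 61 (frames 1096902–1114883) with 3787 frames into that block.
The block's first minute is 1800 frames and the rest 1798 each; 3787 frames reaches minute 2, so 61 × 18 + 2 × 2 = 1102 labels have been skipped so far.
Adding those back, label number 1100689 + 1102 = 1101791 at 30 labels/s is 36726 s + 11 f = 10 h 12 min 6 s frame 11, i.e. 10:12:06;11.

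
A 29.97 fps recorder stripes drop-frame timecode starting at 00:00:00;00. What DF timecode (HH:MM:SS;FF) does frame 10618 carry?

Each 10-minute DF block holds 10 × 60 × 30 − 9 × 2 = 17982 frames. 10618 ÷ 17982 → 0 full blocks, remainder 10618.
Within the partial block the first minute is 1800 frames and each further minute 1798, so 5 further minute boundaries passed. Total skipped labels = 18 × 0 + 2 × 5 = 10.
Non-drop label index = 10618 + 10 = 10628; at 30 labels/s that is 00:05:54:08, i.e. DF 00:05:54;08.

00:05:54;08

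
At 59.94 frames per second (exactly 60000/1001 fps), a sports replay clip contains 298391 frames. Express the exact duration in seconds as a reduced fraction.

Running time = 298391 ÷ (60000/1001) = 298391 × 1001/60000 = 298689391/60000 s.

298689391/60000 seconds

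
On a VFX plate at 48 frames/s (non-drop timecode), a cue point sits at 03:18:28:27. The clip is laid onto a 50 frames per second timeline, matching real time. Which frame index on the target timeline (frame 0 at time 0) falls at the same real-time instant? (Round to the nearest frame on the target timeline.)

frame 595428

Source frame index: (3×3600 + 18×60 + 28) × 48 + 27 = 571611.
Real time: 571611 / (48) = 190537/16 s.
Target frame: (190537/16) × (50) = 4763425/8 ≈ 595428.125 → 595428.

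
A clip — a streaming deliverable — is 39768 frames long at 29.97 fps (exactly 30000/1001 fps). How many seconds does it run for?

1326.9256 seconds

Running time = 39768 / (30000/1001) = 1326.9256 s.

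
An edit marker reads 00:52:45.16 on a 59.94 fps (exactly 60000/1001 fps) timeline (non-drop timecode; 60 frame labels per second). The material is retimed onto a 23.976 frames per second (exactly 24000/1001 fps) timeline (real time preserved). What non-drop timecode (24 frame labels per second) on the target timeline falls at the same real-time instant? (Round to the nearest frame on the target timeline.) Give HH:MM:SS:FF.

00:52:45:06

Source frame index: (0×3600 + 52×60 + 45) × 60 + 16 = 189916.
Real time: 189916 / (60000/1001) = 47526479/15000 s.
Target frame: (47526479/15000) × (24000/1001) = 379832/5 ≈ 75966.400 → 75966.
At 24 labels/s: frame 75966 → 00:52:45:06.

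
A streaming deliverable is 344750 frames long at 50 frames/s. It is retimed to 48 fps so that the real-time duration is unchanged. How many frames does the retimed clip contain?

330960 frames

Target frames = source frames × (target rate / source rate) = 344750 × (48)/(50) = 344750 × 24/25 = 330960.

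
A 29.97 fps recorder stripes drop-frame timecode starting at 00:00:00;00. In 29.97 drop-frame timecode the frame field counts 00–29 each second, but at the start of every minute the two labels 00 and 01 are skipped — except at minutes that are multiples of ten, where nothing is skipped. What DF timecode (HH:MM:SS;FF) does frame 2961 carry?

00:01:38;23

Each 10-minute DF block holds 10 × 60 × 30 − 9 × 2 = 17982 frames. 2961 ÷ 17982 → 0 full blocks, remainder 2961.
Within the partial block the first minute is 1800 frames and each further minute 1798, so 1 further minute boundary passed. Total skipped labels = 18 × 0 + 2 × 1 = 2.
Non-drop label index = 2961 + 2 = 2963; at 30 labels/s that is 00:01:38:23, i.e. DF 00:01:38;23.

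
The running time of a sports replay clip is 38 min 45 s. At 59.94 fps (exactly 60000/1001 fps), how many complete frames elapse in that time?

139360 frames

38 min 45 s = 2325 s.
Frames = 2325 × 60000/1001 = 139500000/1001 ≈ 139360.6394.
Complete frames: 139360.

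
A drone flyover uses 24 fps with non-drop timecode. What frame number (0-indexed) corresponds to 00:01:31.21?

Total seconds to the label: (0 × 3600 + 1 × 60 + 31) = 91.
Frame index = 91 × 24 + 21 = 2205.

frame 2205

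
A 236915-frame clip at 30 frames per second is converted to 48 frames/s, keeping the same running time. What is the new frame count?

Target frames = source frames × (target rate / source rate) = 236915 × (48)/(30) = 236915 × 8/5 = 379064.

379064 frames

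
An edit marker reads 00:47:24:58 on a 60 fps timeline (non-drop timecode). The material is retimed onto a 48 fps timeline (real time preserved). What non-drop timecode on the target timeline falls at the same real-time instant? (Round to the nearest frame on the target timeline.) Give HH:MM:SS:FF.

Source frame index: (0×3600 + 47×60 + 24) × 60 + 58 = 170698.
Real time: 170698 / (60) = 85349/30 s.
Target frame: (85349/30) × (48) = 682792/5 ≈ 136558.400 → 136558.
At 48 labels/s: frame 136558 → 00:47:24:46.

00:47:24:46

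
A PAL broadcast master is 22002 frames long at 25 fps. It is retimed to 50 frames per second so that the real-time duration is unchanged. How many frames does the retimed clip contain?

44004 frames

Target frames = source frames × (target rate / source rate) = 22002 × (50)/(25) = 22002 × 2 = 44004.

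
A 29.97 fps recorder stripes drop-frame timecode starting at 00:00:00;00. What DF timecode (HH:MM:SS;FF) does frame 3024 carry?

Each 10-minute DF block holds 10 × 60 × 30 − 9 × 2 = 17982 frames. 3024 ÷ 17982 → 0 full blocks, remainder 3024.
Within the partial block the first minute is 1800 frames and each further minute 1798, so 1 further minute boundary passed. Total skipped labels = 18 × 0 + 2 × 1 = 2.
Non-drop label index = 3024 + 2 = 3026; at 30 labels/s that is 00:01:40:26, i.e. DF 00:01:40;26.

00:01:40;26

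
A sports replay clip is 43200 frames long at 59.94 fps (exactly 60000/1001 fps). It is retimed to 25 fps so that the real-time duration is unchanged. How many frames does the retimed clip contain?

18018 frames

Target frames = source frames × (target rate / source rate) = 43200 × (25)/(60000/1001) = 43200 × 1001/2400 = 18018.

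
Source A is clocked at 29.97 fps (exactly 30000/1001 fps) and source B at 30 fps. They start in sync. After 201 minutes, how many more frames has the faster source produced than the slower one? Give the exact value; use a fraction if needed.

361800/1001 frames

201 min = 12060 s.
A emits 30000/1001 × 12060 = 361800000/1001 frames; B emits 30 × 12060 = 361800.
Difference = 361800/1001 frames (≈ 361.4386); B is ahead of A.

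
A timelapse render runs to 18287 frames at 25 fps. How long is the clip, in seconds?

731.48 seconds

Running time = 18287 / (25) = 731.48 s.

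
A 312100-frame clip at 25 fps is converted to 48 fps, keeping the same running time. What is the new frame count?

599232 frames

Target frames = source frames × (target rate / source rate) = 312100 × (48)/(25) = 312100 × 48/25 = 599232.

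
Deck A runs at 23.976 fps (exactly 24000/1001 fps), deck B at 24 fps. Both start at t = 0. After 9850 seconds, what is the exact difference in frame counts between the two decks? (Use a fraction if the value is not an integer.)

236400/1001 frames

A emits 24000/1001 × 9850 = 236400000/1001 frames; B emits 24 × 9850 = 236400.
Difference = 236400/1001 frames (≈ 236.1638); B is ahead of A.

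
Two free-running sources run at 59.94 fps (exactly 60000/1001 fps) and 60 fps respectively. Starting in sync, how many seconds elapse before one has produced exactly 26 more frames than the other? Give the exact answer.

The gap grows by |60 − 60000/1001| = 60/1001 frames per second.
Time for a 26-frame gap: 26 ÷ (60/1001) = 13013/30 s.

13013/30 seconds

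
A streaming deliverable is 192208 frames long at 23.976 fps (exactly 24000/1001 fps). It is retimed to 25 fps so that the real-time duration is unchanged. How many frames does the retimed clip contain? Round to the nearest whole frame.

Frames at target rate = 192208 × (25) / (24000/1001) = 12025013/60 ≈ 200416.883.
Nearest whole frame: 200417.

200417 frames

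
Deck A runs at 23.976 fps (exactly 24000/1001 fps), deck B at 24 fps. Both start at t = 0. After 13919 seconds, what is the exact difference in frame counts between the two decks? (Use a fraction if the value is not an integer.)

334056/1001 frames

A emits 24000/1001 × 13919 = 334056000/1001 frames; B emits 24 × 13919 = 334056.
Difference = 334056/1001 frames (≈ 333.7223); B is ahead of A.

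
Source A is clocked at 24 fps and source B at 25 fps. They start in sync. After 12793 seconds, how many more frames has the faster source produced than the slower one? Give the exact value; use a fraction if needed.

A emits 24 × 12793 = 307032 frames; B emits 25 × 12793 = 319825.
Difference = 12793 frames; B is ahead of A.

12793 frames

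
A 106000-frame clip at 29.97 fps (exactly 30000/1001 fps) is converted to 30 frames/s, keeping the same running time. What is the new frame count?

106106 frames

Target frames = source frames × (target rate / source rate) = 106000 × (30)/(30000/1001) = 106000 × 1001/1000 = 106106.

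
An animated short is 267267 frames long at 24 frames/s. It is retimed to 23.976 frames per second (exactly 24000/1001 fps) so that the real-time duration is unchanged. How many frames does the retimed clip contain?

267000 frames

Target frames = source frames × (target rate / source rate) = 267267 × (24000/1001)/(24) = 267267 × 1000/1001 = 267000.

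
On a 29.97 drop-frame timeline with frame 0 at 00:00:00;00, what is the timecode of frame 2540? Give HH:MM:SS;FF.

Each 10-minute DF block holds 10 × 60 × 30 − 9 × 2 = 17982 frames. 2540 ÷ 17982 → 0 full blocks, remainder 2540.
Within the partial block the first minute is 1800 frames and each further minute 1798, so 1 further minute boundary passed. Total skipped labels = 18 × 0 + 2 × 1 = 2.
Non-drop label index = 2540 + 2 = 2542; at 30 labels/s that is 00:01:24:22, i.e. DF 00:01:24;22.

00:01:24;22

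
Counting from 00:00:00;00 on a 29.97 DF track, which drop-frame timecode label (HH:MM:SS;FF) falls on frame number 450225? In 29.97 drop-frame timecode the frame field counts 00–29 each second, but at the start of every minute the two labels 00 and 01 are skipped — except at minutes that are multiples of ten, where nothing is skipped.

04:10:22;15

Ten DF minutes hold 17982 frames, so frame 450225 lies in block 25 (frames 449550–467531) with 675 frames into that block.
The block's first minute is 1800 frames and the rest 1798 each; 675 frames reaches minute 0, so 25 × 18 + 0 × 2 = 450 labels have been skipped so far.
Adding those back, label number 450225 + 450 = 450675 at 30 labels/s is 15022 s + 15 f = 4 h 10 min 22 s frame 15, i.e. 04:10:22;15.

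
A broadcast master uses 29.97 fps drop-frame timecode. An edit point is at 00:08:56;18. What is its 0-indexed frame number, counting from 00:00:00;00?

16082

As if non-drop at 30 labels/s: (0 × 3600 + 8 × 60 + 56) × 30 + 18 = 16098.
Minute boundaries passed: 8; those not divisible by 10: 8 − 0 = 8; dropped labels = 2 × 8 = 16.
Actual frame index = 16098 − 16 = 16082.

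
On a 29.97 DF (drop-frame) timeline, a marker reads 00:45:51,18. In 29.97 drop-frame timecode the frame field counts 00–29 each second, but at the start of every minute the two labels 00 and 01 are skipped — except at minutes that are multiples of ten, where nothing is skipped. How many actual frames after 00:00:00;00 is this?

82466

As if non-drop at 30 labels/s: (0 × 3600 + 45 × 60 + 51) × 30 + 18 = 82548.
Minute boundaries passed: 45; those not divisible by 10: 45 − 4 = 41; dropped labels = 2 × 41 = 82.
Actual frame index = 82548 − 82 = 82466.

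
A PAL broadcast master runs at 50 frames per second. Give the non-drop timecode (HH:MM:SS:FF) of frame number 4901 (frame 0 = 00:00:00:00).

4901 ÷ 50 = 98 full seconds, remainder 1 frame.
98 s = 0 h 1 min 38 s.
Timecode: 00:01:38:01.

00:01:38:01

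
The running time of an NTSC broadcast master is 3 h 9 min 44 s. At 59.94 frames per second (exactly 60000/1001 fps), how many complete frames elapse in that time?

682357 frames

3 h 9 min 44 s = 11384 s.
Frames = 11384 × 60000/1001 = 683040000/1001 ≈ 682357.6424.
Complete frames: 682357.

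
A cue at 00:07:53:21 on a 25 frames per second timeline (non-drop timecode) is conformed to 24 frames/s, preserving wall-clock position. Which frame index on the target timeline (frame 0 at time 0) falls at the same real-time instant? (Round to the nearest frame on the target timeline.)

Source frame index: (0×3600 + 7×60 + 53) × 25 + 21 = 11846.
Real time: 11846 / (25) = 11846/25 s.
Target frame: (11846/25) × (24) = 284304/25 ≈ 11372.160 → 11372.

frame 11372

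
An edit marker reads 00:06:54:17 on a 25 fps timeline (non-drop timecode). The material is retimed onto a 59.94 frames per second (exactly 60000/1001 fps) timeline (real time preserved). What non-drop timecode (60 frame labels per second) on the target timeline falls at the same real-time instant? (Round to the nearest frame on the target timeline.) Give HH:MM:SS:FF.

Source frame index: (0×3600 + 6×60 + 54) × 25 + 17 = 10367.
Real time: 10367 / (25) = 10367/25 s.
Target frame: (10367/25) × (60000/1001) = 3554400/143 ≈ 24855.944 → 24856.
At 60 labels/s: frame 24856 → 00:06:54:16.

00:06:54:16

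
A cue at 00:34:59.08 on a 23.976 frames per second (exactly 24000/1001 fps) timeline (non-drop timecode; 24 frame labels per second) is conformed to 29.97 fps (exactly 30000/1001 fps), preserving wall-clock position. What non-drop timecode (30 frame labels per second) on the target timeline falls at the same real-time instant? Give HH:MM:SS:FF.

Source frame index: (0×3600 + 34×60 + 59) × 24 + 8 = 50384.
Real time: 50384 / (24000/1001) = 3152149/1500 s.
Target frame: (3152149/1500) × (30000/1001) = 62980.
At 30 labels/s: frame 62980 → 00:34:59:10.

00:34:59:10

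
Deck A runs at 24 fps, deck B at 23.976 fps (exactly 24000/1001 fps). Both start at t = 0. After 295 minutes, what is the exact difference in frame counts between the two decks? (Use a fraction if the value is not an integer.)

424800/1001 frames

295 min = 17700 s.
A emits 24 × 17700 = 424800 frames; B emits 24000/1001 × 17700 = 424800000/1001.
Difference = 424800/1001 frames (≈ 424.3756); B is behind A.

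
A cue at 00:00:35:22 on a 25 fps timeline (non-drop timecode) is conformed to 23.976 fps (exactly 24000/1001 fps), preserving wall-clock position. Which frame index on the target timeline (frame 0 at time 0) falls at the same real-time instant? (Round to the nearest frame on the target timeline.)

frame 860

Source frame index: (0×3600 + 0×60 + 35) × 25 + 22 = 897.
Real time: 897 / (25) = 897/25 s.
Target frame: (897/25) × (24000/1001) = 66240/77 ≈ 860.260 → 860.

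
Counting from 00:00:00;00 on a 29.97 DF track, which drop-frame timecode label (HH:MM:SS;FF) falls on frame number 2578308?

23:53:49;18

Ten DF minutes hold 17982 frames, so frame 2578308 lies in block 143 (frames 2571426–2589407) with 6882 frames into that block.
The block's first minute is 1800 frames and the rest 1798 each; 6882 frames reaches minute 3, so 143 × 18 + 3 × 2 = 2580 labels have been skipped so far.
Adding those back, label number 2578308 + 2580 = 2580888 at 30 labels/s is 86029 s + 18 f = 23 h 53 min 49 s frame 18, i.e. 23:53:49;18.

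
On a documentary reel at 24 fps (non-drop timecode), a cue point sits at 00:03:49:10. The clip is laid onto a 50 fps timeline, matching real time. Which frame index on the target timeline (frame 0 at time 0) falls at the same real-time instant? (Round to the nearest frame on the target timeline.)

Source frame index: (0×3600 + 3×60 + 49) × 24 + 10 = 5506.
Real time: 5506 / (24) = 2753/12 s.
Target frame: (2753/12) × (50) = 68825/6 ≈ 11470.833 → 11471.

frame 11471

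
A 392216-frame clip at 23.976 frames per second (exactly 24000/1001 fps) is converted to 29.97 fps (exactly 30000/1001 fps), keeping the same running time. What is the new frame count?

Frames at target rate = 392216 × (30000/1001) / (24000/1001) = 490270.

490270 frames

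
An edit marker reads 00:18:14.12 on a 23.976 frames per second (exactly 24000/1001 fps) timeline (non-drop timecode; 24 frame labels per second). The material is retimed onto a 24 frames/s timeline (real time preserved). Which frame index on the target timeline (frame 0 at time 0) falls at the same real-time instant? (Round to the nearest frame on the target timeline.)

frame 26294

Source frame index: (0×3600 + 18×60 + 14) × 24 + 12 = 26268.
Real time: 26268 / (24000/1001) = 2191189/2000 s.
Target frame: (2191189/2000) × (24) = 6573567/250 ≈ 26294.268 → 26294.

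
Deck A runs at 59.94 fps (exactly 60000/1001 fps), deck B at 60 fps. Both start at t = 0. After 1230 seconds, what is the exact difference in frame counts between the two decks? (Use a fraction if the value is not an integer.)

A emits 60000/1001 × 1230 = 73800000/1001 frames; B emits 60 × 1230 = 73800.
Difference = 73800/1001 frames (≈ 73.7263); B is ahead of A.

73800/1001 frames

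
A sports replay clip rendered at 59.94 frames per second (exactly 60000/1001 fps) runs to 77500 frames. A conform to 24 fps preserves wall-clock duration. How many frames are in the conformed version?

31031 frames

Target frames = source frames × (target rate / source rate) = 77500 × (24)/(60000/1001) = 77500 × 1001/2500 = 31031.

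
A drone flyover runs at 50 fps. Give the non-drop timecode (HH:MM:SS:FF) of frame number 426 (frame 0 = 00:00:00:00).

00:00:08:26

426 ÷ 50 = 8 full seconds, remainder 26 frames.
8 s = 0 h 0 min 8 s.
Timecode: 00:00:08:26.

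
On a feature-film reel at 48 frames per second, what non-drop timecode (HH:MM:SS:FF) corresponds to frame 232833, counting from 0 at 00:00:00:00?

01:20:50:33

232833 ÷ 48 = 4850 full seconds, remainder 33 frames.
4850 s = 1 h 20 min 50 s.
Timecode: 01:20:50:33.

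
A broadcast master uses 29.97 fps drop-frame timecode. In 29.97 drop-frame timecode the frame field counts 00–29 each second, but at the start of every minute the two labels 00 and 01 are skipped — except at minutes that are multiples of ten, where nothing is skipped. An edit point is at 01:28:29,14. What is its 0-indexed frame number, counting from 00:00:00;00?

As if non-drop at 30 labels/s: (1 × 3600 + 28 × 60 + 29) × 30 + 14 = 159284.
Minute boundaries passed: 88; those not divisible by 10: 88 − 8 = 80; dropped labels = 2 × 80 = 160.
Actual frame index = 159284 − 160 = 159124.

159124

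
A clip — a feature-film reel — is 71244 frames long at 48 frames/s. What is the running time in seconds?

1484.25 seconds

Running time = 71244 / (48) = 1484.25 s.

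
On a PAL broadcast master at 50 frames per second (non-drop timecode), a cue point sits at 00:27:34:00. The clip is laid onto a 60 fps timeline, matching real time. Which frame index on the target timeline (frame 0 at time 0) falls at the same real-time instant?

Source frame index: (0×3600 + 27×60 + 34) × 50 + 0 = 82700.
Real time: 82700 / (50) = 1654 s.
Target frame: (1654) × (60) = 99240.

frame 99240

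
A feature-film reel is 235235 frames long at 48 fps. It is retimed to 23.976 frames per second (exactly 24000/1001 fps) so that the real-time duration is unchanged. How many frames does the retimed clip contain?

Target frames = source frames × (target rate / source rate) = 235235 × (24000/1001)/(48) = 235235 × 500/1001 = 117500.

117500 frames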